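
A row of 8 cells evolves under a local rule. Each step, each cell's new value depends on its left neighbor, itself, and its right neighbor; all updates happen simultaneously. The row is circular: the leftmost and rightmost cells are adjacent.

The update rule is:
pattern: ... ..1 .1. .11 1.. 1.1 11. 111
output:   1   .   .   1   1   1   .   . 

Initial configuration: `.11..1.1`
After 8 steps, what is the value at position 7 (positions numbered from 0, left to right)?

step 1: 11.1..1.
step 2: 1.1.1..1
step 3: .1.1.1.1
step 4: 1.1.1.1.
step 5: .1.1.1.1  (repeats step 3; period 2)
step 8: 1.1.1.1.
position 7 holds .

.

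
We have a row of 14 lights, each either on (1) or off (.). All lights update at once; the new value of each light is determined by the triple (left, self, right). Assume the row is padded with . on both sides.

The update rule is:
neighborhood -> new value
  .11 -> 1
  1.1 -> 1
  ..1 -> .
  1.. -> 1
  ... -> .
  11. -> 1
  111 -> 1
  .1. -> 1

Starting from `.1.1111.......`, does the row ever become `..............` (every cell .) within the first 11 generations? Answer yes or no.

no

.1111111......
.11111111.....
.111111111....
.1111111111...
.11111111111..
.111111111111.
.1111111111111
.1111111111111  (fixed point — unchanged through generation 11)
generation 11 is .1111111111111, still not uniform .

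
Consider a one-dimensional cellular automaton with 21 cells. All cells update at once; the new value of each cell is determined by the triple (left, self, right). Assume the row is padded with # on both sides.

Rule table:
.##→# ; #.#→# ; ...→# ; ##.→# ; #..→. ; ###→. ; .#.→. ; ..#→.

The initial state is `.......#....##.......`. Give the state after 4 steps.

step 1: .#####...##.##.#####.
step 2: ##...#.#.#######...##
step 3: .#.#..#.##.....#.#.#.
step 4: #.#....###.###..#.#.#

#.#....###.###..#.#.#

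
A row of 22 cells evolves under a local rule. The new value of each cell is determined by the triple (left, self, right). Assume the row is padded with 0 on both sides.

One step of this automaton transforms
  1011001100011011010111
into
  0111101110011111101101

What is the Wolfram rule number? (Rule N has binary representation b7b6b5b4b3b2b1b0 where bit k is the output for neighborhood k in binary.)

position 20: 111 → 0  (bit 7 = 0)
position 3: 110 → 1  (bit 6 = 1)
position 1: 101 → 1  (bit 5 = 1)
position 4: 100 → 1  (bit 4 = 1)
position 2: 011 → 1  (bit 3 = 1)
position 0: 010 → 0  (bit 2 = 0)
position 5: 001 → 0  (bit 1 = 0)
position 9: 000 → 0  (bit 0 = 0)
bits b7..b0 = 01111000 = 120

120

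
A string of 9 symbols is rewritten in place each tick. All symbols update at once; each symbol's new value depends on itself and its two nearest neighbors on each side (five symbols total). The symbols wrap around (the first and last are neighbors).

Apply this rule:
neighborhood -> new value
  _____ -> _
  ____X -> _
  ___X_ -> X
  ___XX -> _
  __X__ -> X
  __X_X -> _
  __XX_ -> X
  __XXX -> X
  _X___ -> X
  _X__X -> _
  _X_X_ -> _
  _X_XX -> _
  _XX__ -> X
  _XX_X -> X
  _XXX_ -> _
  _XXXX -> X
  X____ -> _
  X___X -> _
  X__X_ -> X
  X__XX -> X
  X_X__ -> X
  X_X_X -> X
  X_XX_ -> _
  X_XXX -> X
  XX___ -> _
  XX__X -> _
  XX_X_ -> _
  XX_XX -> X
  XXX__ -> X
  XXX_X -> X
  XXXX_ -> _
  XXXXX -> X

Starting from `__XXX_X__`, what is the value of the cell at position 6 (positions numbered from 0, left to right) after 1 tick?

__X_X_XX_
position 6 holds X

X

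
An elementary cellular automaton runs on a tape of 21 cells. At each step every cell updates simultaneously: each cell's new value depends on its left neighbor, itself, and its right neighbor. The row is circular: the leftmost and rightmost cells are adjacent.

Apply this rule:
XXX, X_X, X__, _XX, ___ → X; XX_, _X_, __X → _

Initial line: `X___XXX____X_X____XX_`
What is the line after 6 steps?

X_XXX_X_X_XX_X_X_XX_X

_XX_XX_XXX__X_XXX_X_X
XX_XX_XXX_X__XXX_X_X_
X_XX_XXX_X_X_XX_X_X_X
_XX_XXX_X_X_XX_X_X_XX
XX_XXX_X_X_XX_X_X_XX_
X_XXX_X_X_XX_X_X_XX_X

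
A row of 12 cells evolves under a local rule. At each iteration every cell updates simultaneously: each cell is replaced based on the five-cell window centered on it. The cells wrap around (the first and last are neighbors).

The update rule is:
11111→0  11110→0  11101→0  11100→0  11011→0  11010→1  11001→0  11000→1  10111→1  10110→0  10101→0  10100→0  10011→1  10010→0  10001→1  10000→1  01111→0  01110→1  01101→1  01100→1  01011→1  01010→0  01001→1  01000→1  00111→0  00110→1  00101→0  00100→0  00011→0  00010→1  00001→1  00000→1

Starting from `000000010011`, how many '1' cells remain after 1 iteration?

111111101111
count of 1: 11

11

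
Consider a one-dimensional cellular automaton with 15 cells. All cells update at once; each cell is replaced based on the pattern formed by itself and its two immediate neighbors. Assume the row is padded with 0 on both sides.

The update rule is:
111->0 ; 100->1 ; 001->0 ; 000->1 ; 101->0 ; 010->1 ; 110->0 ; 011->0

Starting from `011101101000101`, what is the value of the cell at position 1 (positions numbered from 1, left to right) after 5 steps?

step 1: 000000001110101
step 2: 111111100000101
step 3: 000000011110101
step 4: 111111000000101
step 5: 000000111110101
position 1 holds 0

0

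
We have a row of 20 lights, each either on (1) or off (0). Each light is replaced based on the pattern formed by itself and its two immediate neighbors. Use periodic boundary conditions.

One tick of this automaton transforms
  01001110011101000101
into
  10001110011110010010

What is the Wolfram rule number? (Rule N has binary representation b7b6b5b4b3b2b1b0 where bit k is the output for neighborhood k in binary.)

position 5: 111 → 1  (bit 7 = 1)
position 6: 110 → 1  (bit 6 = 1)
position 0: 101 → 1  (bit 5 = 1)
position 2: 100 → 0  (bit 4 = 0)
position 4: 011 → 1  (bit 3 = 1)
position 1: 010 → 0  (bit 2 = 0)
position 3: 001 → 0  (bit 1 = 0)
position 15: 000 → 1  (bit 0 = 1)
bits b7..b0 = 11101001 = 233

233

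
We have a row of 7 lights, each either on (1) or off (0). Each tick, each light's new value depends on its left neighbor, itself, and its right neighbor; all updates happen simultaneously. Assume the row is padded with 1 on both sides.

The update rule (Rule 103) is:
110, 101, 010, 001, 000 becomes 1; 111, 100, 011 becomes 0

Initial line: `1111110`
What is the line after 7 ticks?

0000011
0111100
1000101
1011110
1100011
0101100
1110101

1110101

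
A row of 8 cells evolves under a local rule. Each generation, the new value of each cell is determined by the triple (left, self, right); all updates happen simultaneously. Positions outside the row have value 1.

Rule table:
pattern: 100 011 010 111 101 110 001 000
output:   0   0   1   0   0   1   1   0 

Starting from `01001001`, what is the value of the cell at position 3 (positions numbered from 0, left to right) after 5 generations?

01011010
01001010
01011010  (repeats generation 1; period 2)
generation 5: 01011010
position 3 holds 1

1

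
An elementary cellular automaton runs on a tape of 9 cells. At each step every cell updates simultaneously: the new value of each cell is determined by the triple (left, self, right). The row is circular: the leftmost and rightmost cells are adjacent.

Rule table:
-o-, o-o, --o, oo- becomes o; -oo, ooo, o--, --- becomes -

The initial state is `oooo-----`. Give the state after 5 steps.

---o----o
--oo---oo
-o-o--o-o
oooo-oooo
---oo----

---oo----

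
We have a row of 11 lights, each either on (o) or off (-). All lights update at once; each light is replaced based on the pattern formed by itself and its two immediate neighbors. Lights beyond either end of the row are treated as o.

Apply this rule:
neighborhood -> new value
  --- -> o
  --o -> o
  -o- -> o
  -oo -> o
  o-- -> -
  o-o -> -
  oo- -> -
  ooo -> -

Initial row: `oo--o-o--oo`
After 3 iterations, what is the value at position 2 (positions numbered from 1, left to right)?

---oo-o-oo-
-ooo--o-o--
-o---oo-o-o
position 2 holds o

o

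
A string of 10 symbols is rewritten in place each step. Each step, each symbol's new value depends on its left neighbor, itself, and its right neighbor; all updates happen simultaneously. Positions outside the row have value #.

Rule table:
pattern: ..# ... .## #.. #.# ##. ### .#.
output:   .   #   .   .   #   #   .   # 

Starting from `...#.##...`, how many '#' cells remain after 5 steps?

5

step 1: .#.##.#.#.
step 2: ###.######
step 3: ..##......
step 4: ...#.####.
step 5: .#.##...##
count of #: 5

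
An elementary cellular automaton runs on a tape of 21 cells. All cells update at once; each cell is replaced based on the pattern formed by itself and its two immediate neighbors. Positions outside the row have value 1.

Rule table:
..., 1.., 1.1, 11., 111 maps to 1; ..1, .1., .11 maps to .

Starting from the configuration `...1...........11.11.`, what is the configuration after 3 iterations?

1111..1111111111..11.

iteration 1: 11..1111111111..11.11
iteration 2: 111..1111111111..11.1
iteration 3: 1111..1111111111..11.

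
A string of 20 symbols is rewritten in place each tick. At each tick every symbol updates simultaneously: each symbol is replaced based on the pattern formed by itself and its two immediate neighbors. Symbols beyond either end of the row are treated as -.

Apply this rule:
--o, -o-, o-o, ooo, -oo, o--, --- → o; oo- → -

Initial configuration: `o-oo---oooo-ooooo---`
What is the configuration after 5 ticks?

tick 1: ooo-oooooo-ooooo-ooo
tick 2: oo-oooooo-ooooo-ooo-
tick 3: o-oooooo-ooooo-ooo-o
tick 4: ooooooo-ooooo-ooo-oo
tick 5: oooooo-ooooo-ooo-oo-

oooooo-ooooo-ooo-oo-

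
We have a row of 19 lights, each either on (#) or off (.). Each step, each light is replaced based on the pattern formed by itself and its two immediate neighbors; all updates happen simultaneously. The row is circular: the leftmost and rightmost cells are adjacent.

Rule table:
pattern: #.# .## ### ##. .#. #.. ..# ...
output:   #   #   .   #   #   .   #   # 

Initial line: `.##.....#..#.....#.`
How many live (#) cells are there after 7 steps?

step 1: ###.#####.##.#####.
step 2: #.###...######...##
step 3: ###.#.###....#.###.
step 4: #.#####.#.######.##
step 5: ###...#####....###.
step 6: #.#.###...#.####.##
step 7: #####.#.#####..###.
count of #: 14

14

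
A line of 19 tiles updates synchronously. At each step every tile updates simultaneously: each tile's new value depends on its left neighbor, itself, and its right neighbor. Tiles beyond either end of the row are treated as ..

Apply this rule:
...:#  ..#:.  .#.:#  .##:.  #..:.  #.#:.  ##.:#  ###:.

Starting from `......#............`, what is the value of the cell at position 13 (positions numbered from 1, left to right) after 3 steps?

#####.#.###########
....#.#...........#
###.#.#.#########.#
position 13 holds #

#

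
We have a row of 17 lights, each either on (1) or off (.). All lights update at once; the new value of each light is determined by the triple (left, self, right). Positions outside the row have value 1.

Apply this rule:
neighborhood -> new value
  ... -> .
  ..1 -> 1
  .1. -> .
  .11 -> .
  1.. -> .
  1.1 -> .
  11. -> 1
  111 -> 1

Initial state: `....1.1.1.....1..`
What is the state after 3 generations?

.1.........1..1..

...1.........1..1
..1.........1..1.
.1.........1..1..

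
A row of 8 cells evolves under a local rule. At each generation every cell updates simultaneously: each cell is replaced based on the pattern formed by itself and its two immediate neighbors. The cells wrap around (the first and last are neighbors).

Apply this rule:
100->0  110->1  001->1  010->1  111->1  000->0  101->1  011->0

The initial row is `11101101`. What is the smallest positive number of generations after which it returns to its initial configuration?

8

generation 1: 11110110
generation 2: 01111011
generation 3: 10111101
generation 4: 11011110
generation 5: 01101111
generation 6: 10110111
generation 7: 11011011
generation 8: 11101101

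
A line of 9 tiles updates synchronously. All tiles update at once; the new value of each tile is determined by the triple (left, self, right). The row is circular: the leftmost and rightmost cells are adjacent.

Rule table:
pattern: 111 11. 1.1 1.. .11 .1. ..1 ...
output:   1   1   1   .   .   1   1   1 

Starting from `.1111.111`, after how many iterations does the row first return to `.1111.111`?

9

1.1111.11
11.1111.1
111.1111.
.111.1111
1.111.111
11.111.11
111.111.1
1111.111.
.1111.111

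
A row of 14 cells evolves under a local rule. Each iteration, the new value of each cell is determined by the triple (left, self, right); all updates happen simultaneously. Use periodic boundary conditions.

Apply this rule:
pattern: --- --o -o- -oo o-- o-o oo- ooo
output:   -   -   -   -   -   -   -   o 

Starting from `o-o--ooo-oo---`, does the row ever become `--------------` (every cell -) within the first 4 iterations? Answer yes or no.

------o-------
--------------
all cells are - at iteration 2

yes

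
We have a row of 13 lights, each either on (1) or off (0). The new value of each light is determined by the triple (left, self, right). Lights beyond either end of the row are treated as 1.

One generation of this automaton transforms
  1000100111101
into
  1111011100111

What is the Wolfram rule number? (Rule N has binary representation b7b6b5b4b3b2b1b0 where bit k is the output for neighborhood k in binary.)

position 8: 111 → 0  (bit 7 = 0)
position 0: 110 → 1  (bit 6 = 1)
position 11: 101 → 1  (bit 5 = 1)
position 1: 100 → 1  (bit 4 = 1)
position 7: 011 → 1  (bit 3 = 1)
position 4: 010 → 0  (bit 2 = 0)
position 3: 001 → 1  (bit 1 = 1)
position 2: 000 → 1  (bit 0 = 1)
bits b7..b0 = 01111011 = 123

123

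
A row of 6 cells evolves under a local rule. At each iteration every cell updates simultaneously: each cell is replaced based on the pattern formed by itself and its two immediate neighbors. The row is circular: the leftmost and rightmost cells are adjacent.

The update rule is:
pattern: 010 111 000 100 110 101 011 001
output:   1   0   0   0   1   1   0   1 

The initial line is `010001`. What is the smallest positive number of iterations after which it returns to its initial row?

6

110011
010100
111100
000101
001111
010001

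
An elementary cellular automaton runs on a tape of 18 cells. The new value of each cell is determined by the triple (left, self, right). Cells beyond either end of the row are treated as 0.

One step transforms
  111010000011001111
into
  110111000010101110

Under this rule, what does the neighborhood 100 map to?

1

At position 5 the neighborhood is 100; the next row has 1 there.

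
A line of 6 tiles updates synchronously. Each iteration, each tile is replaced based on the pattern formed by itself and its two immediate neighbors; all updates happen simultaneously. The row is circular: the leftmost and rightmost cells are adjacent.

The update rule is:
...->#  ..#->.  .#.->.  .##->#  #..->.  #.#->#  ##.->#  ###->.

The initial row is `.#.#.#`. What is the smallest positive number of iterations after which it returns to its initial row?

2

iteration 1: #.#.#.
iteration 2: .#.#.#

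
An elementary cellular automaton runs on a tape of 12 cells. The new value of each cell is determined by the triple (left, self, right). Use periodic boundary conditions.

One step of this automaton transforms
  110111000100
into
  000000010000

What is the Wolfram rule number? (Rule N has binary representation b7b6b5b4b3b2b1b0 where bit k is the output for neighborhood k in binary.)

position 4: 111 → 0  (bit 7 = 0)
position 1: 110 → 0  (bit 6 = 0)
position 2: 101 → 0  (bit 5 = 0)
position 6: 100 → 0  (bit 4 = 0)
position 0: 011 → 0  (bit 3 = 0)
position 9: 010 → 0  (bit 2 = 0)
position 8: 001 → 0  (bit 1 = 0)
position 7: 000 → 1  (bit 0 = 1)
bits b7..b0 = 00000001 = 1

1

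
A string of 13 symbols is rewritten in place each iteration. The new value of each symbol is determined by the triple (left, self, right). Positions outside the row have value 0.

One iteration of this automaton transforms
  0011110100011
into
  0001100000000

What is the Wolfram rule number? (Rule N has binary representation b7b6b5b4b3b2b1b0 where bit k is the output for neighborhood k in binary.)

position 3: 111 → 1  (bit 7 = 1)
position 5: 110 → 0  (bit 6 = 0)
position 6: 101 → 0  (bit 5 = 0)
position 8: 100 → 0  (bit 4 = 0)
position 2: 011 → 0  (bit 3 = 0)
position 7: 010 → 0  (bit 2 = 0)
position 1: 001 → 0  (bit 1 = 0)
position 0: 000 → 0  (bit 0 = 0)
bits b7..b0 = 10000000 = 128

128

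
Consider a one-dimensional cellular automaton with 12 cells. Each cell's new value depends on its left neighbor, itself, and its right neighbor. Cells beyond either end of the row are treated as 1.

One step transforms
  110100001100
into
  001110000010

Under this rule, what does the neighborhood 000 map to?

0

At position 5 the neighborhood is 000; the next row has 0 there.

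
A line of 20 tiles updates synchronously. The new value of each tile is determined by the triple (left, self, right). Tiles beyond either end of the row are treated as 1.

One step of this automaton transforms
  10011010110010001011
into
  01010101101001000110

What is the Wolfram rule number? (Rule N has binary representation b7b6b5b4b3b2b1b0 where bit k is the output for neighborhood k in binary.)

56

position 19: 111 → 0  (bit 7 = 0)
position 0: 110 → 0  (bit 6 = 0)
position 5: 101 → 1  (bit 5 = 1)
position 1: 100 → 1  (bit 4 = 1)
position 3: 011 → 1  (bit 3 = 1)
position 6: 010 → 0  (bit 2 = 0)
position 2: 001 → 0  (bit 1 = 0)
position 14: 000 → 0  (bit 0 = 0)
bits b7..b0 = 00111000 = 56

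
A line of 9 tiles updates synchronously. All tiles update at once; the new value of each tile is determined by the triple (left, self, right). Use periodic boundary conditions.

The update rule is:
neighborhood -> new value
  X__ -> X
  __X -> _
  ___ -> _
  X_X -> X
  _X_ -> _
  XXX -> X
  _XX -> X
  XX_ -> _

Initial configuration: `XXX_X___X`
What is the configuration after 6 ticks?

X_X_XX_X_

XX_X_X__X
X_X_X_X_X
_X_X_X_XX
X_X_X_XX_
_X_X_XX_X
X_X_XX_X_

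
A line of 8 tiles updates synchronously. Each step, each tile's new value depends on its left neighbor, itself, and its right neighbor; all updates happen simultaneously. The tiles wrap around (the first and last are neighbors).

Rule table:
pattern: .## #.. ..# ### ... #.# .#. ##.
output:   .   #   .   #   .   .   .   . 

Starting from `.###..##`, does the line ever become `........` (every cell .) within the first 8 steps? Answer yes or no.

no

..#.#...
.....#..
......#.
.......#
#.......
.#......
..#.....
...#....
step 8 is ...#...., still not uniform .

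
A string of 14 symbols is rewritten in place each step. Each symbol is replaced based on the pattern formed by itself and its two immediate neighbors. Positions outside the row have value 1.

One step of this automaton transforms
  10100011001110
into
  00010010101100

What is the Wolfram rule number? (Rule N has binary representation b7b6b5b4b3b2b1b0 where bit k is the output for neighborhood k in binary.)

position 11: 111 → 1  (bit 7 = 1)
position 0: 110 → 0  (bit 6 = 0)
position 1: 101 → 0  (bit 5 = 0)
position 3: 100 → 1  (bit 4 = 1)
position 6: 011 → 1  (bit 3 = 1)
position 2: 010 → 0  (bit 2 = 0)
position 5: 001 → 0  (bit 1 = 0)
position 4: 000 → 0  (bit 0 = 0)
bits b7..b0 = 10011000 = 152

152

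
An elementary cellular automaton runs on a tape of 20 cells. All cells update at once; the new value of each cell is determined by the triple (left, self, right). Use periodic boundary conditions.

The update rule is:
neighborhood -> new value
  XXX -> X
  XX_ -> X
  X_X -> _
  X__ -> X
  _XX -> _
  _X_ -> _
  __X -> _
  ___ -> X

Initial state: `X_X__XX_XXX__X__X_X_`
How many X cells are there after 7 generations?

12

generation 1: ___X__X__XXX__X_____
generation 2: XX__X__X__XXX__XXXXX
generation 3: XXX__X__X__XXX__XXXX
generation 4: XXXX__X__X__XXX__XXX
generation 5: XXXXX__X__X__XXX__XX
generation 6: XXXXXX__X__X__XXX__X
generation 7: XXXXXXX__X__X__XXX__
count of X: 12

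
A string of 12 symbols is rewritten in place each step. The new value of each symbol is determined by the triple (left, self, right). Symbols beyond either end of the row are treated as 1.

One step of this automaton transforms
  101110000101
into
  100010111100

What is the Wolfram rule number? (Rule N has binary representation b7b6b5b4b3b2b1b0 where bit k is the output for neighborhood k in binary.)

71

position 3: 111 → 0  (bit 7 = 0)
position 0: 110 → 1  (bit 6 = 1)
position 1: 101 → 0  (bit 5 = 0)
position 5: 100 → 0  (bit 4 = 0)
position 2: 011 → 0  (bit 3 = 0)
position 9: 010 → 1  (bit 2 = 1)
position 8: 001 → 1  (bit 1 = 1)
position 6: 000 → 1  (bit 0 = 1)
bits b7..b0 = 01000111 = 71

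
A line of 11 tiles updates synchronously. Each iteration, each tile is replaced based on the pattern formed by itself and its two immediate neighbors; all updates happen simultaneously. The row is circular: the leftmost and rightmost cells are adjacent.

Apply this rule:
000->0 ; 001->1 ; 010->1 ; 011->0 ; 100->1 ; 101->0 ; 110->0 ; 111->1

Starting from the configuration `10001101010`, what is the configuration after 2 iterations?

11010001010
00011011010

00011011010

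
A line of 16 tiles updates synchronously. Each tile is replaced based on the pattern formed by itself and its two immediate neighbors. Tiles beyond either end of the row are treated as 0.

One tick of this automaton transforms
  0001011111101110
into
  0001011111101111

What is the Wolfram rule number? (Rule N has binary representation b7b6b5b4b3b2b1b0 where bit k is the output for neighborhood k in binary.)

position 6: 111 → 1  (bit 7 = 1)
position 10: 110 → 1  (bit 6 = 1)
position 4: 101 → 0  (bit 5 = 0)
position 15: 100 → 1  (bit 4 = 1)
position 5: 011 → 1  (bit 3 = 1)
position 3: 010 → 1  (bit 2 = 1)
position 2: 001 → 0  (bit 1 = 0)
position 0: 000 → 0  (bit 0 = 0)
bits b7..b0 = 11011100 = 220

220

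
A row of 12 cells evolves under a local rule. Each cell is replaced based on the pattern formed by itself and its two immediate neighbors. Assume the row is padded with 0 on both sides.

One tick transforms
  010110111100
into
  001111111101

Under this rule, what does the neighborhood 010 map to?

0

At position 1 the neighborhood is 010; the next row has 0 there.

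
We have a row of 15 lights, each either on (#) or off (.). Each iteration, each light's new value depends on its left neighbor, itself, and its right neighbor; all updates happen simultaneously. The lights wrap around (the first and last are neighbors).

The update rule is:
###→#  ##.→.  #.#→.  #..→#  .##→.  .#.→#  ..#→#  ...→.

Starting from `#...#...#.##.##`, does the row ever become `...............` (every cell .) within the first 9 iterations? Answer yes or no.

no

.#.###.##.....#
.#..#....#...##
.#####..###.#..
#.###.##.#..##.
#..#.....###...
#####...#.#.#.#
####.#.##.#.#..
.##..#....#.###
...####..##..#.
iteration 9 is ...####..##..#., still not uniform .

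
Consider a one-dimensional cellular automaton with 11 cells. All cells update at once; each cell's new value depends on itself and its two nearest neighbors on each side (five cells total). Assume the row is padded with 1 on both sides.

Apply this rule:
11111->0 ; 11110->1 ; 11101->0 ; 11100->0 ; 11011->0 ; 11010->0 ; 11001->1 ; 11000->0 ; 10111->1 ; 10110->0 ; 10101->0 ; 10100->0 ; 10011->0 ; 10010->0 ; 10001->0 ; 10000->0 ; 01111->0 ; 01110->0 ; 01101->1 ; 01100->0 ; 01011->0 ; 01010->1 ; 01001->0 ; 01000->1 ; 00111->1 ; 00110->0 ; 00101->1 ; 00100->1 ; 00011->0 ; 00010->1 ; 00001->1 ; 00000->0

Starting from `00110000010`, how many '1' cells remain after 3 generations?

5

10000001110
00000101000
00011110100
count of 1: 5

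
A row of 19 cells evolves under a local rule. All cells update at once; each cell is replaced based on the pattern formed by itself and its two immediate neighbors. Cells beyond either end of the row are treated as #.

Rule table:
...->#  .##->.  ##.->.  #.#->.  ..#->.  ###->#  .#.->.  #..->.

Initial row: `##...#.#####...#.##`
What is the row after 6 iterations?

#..#....###..#....#
.....##..#.....##..
.###.......###.....
..#..#####..#..###.
......###.......#..
.####..#..#####....

.####..#..#####....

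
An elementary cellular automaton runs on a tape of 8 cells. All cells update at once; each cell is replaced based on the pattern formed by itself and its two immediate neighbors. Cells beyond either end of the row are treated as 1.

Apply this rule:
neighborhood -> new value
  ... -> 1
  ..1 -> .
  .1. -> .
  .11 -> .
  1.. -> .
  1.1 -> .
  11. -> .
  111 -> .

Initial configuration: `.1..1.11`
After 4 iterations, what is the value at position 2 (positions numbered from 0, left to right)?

iteration 1: ........
iteration 2: .111111.
iteration 3: ........  (repeats iteration 1; period 2)
iteration 4: .111111.
position 2 holds 1

1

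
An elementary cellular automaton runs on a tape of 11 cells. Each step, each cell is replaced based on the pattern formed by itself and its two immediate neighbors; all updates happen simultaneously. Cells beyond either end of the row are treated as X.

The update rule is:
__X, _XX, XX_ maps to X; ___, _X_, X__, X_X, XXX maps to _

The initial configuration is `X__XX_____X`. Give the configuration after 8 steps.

X_XXX____XX
X_X_X___XX_
X______XXX_
X_____XX_X_
X____XXX___
X___XX_X__X
X__XXX___XX
X_XX_X__XX_

X_XX_X__XX_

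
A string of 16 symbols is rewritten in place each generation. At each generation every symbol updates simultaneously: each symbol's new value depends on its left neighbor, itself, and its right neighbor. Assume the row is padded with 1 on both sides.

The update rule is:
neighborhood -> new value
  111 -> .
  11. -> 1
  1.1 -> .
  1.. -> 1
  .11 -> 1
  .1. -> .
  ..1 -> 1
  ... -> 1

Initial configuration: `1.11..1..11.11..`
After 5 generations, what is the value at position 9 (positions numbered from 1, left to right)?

1.1111.1111.1111
1.1..1.1..1.1...
1..11...11...111
11111111111111..
.............111
position 9 holds .

.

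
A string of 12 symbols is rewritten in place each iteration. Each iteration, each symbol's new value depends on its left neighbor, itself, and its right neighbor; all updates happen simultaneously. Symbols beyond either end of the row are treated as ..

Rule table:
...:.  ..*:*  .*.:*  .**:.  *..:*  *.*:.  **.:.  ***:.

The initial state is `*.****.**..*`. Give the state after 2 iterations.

*........***
**......*...

**......*...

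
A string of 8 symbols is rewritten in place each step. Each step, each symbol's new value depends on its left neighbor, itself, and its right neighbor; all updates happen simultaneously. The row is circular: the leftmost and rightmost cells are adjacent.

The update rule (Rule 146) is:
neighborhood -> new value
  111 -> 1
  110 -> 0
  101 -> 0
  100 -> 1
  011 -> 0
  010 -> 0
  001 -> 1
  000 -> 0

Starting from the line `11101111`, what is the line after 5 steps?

step 1: 11000111
step 2: 10101011
step 3: 00000001
step 4: 10000010
step 5: 01000100

01000100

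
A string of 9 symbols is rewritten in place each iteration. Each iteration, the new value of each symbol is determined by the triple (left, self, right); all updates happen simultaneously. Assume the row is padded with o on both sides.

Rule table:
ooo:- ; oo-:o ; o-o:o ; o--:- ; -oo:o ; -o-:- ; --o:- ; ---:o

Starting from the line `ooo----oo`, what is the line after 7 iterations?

o--oo-ooo

iteration 1: --o-oo-o-
iteration 2: ---oooo-o
iteration 3: -o-o--ooo
iteration 4: o-o---o--
iteration 5: oo--o----
iteration 6: -o----oo-
iteration 7: o--oo-ooo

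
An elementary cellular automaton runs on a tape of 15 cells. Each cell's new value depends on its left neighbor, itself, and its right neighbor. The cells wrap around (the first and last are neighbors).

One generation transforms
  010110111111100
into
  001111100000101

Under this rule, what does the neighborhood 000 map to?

1

At position 14 the neighborhood is 000; the next row has 1 there.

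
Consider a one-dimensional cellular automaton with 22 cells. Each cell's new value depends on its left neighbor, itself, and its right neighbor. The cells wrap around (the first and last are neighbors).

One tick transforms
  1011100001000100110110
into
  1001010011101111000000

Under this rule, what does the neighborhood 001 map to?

At position 8 the neighborhood is 001; the next row has 1 there.

1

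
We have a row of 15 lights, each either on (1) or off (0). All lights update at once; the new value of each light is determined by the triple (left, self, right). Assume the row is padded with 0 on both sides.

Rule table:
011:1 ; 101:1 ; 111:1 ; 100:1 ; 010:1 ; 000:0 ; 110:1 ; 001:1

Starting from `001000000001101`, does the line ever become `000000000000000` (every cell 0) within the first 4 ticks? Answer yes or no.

011100000011111
111110000111111
111111001111111
111111111111111
tick 4 is 111111111111111, still not uniform 0

no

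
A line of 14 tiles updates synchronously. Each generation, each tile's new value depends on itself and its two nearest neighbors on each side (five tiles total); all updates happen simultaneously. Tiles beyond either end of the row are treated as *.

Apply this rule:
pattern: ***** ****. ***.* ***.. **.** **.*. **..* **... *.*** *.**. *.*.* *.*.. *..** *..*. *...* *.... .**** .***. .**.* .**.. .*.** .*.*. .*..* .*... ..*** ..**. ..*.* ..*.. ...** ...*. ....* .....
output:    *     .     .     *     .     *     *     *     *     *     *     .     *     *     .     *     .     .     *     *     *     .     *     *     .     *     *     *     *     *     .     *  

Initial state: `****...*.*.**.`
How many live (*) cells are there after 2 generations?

**.**.**.****.
...**.**.*....
count of *: 5

5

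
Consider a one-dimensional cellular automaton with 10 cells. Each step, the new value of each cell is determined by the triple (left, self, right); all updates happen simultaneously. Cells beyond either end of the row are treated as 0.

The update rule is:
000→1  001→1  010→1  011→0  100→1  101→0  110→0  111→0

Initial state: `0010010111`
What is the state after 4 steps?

0000001111

1111110000
0000001111
1111110000  (repeats step 1; period 2)
step 4: 0000001111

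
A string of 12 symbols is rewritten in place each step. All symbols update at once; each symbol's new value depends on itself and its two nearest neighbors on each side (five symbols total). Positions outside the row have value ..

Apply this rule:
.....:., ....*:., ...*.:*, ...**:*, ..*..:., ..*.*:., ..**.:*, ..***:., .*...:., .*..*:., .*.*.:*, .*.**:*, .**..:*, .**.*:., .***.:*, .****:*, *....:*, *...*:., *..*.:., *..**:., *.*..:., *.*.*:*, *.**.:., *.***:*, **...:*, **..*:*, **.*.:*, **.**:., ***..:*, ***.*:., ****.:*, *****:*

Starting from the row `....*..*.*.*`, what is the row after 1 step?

...*....***.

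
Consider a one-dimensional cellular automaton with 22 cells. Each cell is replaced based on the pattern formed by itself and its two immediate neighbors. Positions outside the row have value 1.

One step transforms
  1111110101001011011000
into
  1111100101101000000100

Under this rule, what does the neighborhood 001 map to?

At position 11 the neighborhood is 001; the next row has 0 there.

0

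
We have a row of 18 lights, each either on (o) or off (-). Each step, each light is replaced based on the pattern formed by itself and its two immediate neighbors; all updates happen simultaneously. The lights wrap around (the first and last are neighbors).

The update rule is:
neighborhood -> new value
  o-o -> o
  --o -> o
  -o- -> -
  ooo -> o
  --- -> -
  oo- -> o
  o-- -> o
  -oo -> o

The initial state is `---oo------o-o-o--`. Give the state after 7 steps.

step 1: --oooo----o-o-o-o-
step 2: -oooooo--o-o-o-o-o
step 3: ooooooooo-o-o-o-o-
step 4: oooooooooo-o-o-o-o
step 5: ooooooooooo-o-o-oo
step 6: oooooooooooo-o-ooo
step 7: ooooooooooooo-oooo

ooooooooooooo-oooo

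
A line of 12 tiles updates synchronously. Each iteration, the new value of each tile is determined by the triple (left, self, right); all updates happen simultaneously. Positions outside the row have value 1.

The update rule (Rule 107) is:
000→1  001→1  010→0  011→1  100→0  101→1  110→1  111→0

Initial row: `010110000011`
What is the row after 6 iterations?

101110111110
111011100011
001110101110
011011011011
111111111110
000000000011

000000000011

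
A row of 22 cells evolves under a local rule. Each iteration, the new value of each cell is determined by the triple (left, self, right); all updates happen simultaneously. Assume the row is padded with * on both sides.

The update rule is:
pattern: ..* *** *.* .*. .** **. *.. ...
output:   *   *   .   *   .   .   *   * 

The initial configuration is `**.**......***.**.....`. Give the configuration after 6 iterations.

*....******.*....*****
.****.****..*****.****
..**...**.**.***...***
**..***.......*.***.**
*.**.*.********..*...*
.....*..******.******.

.....*..******.******.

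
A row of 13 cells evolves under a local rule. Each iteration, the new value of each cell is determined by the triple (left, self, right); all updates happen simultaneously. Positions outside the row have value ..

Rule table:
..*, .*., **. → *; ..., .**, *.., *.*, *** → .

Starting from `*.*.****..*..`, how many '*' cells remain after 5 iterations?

6

*.*....*.**..
*.*...**..*..
*.*..*.*.**..
*.*.**.*..*..
*.*..*.*.**..
count of *: 6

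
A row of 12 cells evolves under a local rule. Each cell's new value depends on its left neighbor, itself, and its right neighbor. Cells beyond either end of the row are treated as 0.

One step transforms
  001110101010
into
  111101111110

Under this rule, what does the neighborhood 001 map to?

1

At position 1 the neighborhood is 001; the next row has 1 there.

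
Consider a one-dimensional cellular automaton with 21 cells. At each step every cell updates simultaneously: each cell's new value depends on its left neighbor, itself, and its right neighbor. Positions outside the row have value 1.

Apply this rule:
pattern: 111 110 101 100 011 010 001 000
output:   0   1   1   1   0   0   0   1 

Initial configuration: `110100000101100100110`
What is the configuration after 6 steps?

110110011001100101110

011011110010110010011
101100011001011001000
110111001100101100110
011001100110010110011
101100110011001011000
110110011001100101110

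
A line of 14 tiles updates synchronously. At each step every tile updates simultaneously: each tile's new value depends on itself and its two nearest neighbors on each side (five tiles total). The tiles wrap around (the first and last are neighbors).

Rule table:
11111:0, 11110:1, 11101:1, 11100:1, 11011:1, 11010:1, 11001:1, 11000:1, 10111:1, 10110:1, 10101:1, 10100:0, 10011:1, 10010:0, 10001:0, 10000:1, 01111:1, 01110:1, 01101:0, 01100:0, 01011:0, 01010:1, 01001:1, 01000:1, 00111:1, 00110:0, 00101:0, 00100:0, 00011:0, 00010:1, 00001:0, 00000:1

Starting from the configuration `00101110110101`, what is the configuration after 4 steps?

10001111101110
01001101111111
10110011100011
11101111110011

11101111110011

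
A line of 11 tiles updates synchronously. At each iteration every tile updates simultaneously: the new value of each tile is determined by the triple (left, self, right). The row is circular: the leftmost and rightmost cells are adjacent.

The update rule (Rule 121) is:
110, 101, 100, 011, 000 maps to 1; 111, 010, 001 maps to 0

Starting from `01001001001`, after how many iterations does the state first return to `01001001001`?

11

10100100100
01010010010
00101001001
10010100100
01001010010
00100101001
10010010100
01001001010
00100100101
10010010010
01001001001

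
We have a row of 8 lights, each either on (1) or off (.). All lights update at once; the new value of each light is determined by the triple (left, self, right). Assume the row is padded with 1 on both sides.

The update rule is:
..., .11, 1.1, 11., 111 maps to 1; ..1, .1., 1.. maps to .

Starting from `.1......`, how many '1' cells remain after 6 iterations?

6

1..1111.
1..11111
1..11111  (fixed point — unchanged through iteration 6)
count of 1: 6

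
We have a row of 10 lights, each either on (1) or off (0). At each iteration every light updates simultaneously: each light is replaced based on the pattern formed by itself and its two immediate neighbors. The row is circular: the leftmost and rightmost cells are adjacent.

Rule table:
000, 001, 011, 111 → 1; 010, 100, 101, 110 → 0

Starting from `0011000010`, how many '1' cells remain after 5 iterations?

6

1110011100
1100111001
1001110011
0011100111
0111001110
count of 1: 6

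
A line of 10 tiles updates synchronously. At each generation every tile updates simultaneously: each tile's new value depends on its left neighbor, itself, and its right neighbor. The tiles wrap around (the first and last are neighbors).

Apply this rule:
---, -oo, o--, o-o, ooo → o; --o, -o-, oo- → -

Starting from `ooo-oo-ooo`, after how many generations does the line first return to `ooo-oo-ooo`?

oo-oo-oooo
o-oo-ooooo
-oo-oooooo
oo-oooooo-
o-oooooo-o
-oooooo-oo
oooooo-oo-
ooooo-oo-o
oooo-oo-oo
ooo-oo-ooo

10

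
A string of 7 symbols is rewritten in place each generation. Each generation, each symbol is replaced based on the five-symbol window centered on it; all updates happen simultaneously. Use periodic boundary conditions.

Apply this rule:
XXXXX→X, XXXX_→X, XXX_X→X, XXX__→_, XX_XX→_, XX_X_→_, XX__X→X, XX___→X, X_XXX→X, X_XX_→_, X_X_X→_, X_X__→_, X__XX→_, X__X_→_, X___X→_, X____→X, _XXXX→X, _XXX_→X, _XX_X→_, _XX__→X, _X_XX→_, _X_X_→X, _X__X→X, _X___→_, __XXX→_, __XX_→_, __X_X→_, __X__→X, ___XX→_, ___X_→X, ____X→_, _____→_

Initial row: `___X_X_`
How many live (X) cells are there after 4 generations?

3

generation 1: X_X_X__
generation 2: _X_X_X_
generation 3: __X_X_X
generation 4: X__X_X_
count of X: 3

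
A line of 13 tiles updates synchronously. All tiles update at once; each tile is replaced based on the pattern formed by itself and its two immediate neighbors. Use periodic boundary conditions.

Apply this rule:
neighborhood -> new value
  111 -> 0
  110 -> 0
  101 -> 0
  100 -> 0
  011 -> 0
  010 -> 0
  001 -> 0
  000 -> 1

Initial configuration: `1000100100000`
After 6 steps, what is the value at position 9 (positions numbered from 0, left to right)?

0010000001110
1000111100000
0010000001110  (repeats step 1; period 2)
step 6: 1000111100000
position 9 holds 0

0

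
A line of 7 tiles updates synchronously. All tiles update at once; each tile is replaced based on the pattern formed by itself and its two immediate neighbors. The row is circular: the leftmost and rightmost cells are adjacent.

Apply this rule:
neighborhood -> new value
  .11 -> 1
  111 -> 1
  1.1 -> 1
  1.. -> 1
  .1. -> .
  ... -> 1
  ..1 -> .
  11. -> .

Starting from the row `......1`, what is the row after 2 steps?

1111.1.

step 1: 11111..
step 2: 1111.1.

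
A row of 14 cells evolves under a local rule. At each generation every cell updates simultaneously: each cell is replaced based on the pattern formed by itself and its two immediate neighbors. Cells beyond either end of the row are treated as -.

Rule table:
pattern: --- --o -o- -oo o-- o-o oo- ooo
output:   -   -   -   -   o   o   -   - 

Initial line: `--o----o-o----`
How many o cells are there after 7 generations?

---o----o-o---
----o----o-o--
-----o----o-o-
------o----o-o
-------o----o-
--------o----o
---------o----
count of o: 1

1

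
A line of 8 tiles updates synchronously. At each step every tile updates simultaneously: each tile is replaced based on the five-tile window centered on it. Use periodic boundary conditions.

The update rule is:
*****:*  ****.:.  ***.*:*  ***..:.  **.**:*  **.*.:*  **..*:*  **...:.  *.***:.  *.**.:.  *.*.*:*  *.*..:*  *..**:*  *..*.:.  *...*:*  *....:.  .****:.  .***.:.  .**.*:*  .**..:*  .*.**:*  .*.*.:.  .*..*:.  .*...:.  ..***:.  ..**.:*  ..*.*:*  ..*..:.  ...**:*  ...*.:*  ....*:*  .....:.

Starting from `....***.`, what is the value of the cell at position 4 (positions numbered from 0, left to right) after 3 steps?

..**....
****....
......**
position 4 holds .

.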